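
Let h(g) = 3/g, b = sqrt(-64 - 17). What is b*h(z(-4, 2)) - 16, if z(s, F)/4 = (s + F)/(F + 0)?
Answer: -16 - 27*I/4 ≈ -16.0 - 6.75*I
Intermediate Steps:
z(s, F) = 4*(F + s)/F (z(s, F) = 4*((s + F)/(F + 0)) = 4*((F + s)/F) = 4*(F + s)/F)
b = 9*I (b = sqrt(-81) = 9*I ≈ 9.0*I)
b*h(z(-4, 2)) - 16 = (9*I)*(3/(4 + 4*(-4)/2)) - 16 = (9*I)*(3/(4 + 4*(-4)*(1/2))) - 16 = (9*I)*(3/(4 - 8)) - 16 = (9*I)*(3/(-4)) - 16 = (9*I)*(3*(-1/4)) - 16 = (9*I)*(-3/4) - 16 = -27*I/4 - 16 = -16 - 27*I/4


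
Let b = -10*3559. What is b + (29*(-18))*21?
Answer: -46552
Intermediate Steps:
b = -35590
b + (29*(-18))*21 = -35590 + (29*(-18))*21 = -35590 - 522*21 = -35590 - 10962 = -46552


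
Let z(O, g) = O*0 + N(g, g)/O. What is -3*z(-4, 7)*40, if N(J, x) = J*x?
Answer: 1470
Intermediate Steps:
z(O, g) = g²/O (z(O, g) = O*0 + (g*g)/O = 0 + g²/O = g²/O)
-3*z(-4, 7)*40 = -3*7²/(-4)*40 = -(-3)*49/4*40 = -3*(-49/4)*40 = (147/4)*40 = 1470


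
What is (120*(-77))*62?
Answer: -572880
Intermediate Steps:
(120*(-77))*62 = -9240*62 = -572880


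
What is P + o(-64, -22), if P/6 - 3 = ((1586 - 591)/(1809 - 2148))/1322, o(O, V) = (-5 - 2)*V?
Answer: 12846201/74693 ≈ 171.99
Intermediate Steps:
o(O, V) = -7*V
P = 1343479/74693 (P = 18 + 6*(((1586 - 591)/(1809 - 2148))/1322) = 18 + 6*((995/(-339))*(1/1322)) = 18 + 6*((995*(-1/339))*(1/1322)) = 18 + 6*(-995/339*1/1322) = 18 + 6*(-995/448158) = 18 - 995/74693 = 1343479/74693 ≈ 17.987)
P + o(-64, -22) = 1343479/74693 - 7*(-22) = 1343479/74693 + 154 = 12846201/74693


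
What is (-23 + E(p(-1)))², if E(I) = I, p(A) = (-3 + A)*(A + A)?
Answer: 225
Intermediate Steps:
p(A) = 2*A*(-3 + A) (p(A) = (-3 + A)*(2*A) = 2*A*(-3 + A))
(-23 + E(p(-1)))² = (-23 + 2*(-1)*(-3 - 1))² = (-23 + 2*(-1)*(-4))² = (-23 + 8)² = (-15)² = 225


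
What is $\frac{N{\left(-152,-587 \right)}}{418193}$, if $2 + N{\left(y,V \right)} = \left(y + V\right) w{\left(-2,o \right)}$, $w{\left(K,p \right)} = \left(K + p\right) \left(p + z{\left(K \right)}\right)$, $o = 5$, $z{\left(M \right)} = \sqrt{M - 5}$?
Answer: $- \frac{11087}{418193} - \frac{2217 i \sqrt{7}}{418193} \approx -0.026512 - 0.014026 i$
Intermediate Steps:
$z{\left(M \right)} = \sqrt{-5 + M}$
$w{\left(K,p \right)} = \left(K + p\right) \left(p + \sqrt{-5 + K}\right)$
$N{\left(y,V \right)} = -2 + \left(15 + 3 i \sqrt{7}\right) \left(V + y\right)$ ($N{\left(y,V \right)} = -2 + \left(y + V\right) \left(5^{2} - 10 - 2 \sqrt{-5 - 2} + 5 \sqrt{-5 - 2}\right) = -2 + \left(V + y\right) \left(25 - 10 - 2 \sqrt{-7} + 5 \sqrt{-7}\right) = -2 + \left(V + y\right) \left(25 - 10 - 2 i \sqrt{7} + 5 i \sqrt{7}\right) = -2 + \left(V + y\right) \left(15 + 3 i \sqrt{7}\right) = -2 + \left(15 + 3 i \sqrt{7}\right) \left(V + y\right)$)
$\frac{N{\left(-152,-587 \right)}}{418193} = \frac{-2 + 3 \left(-587\right) \left(5 + i \sqrt{7}\right) + 3 \left(-152\right) \left(5 + i \sqrt{7}\right)}{418193} = \left(-2 - \left(8805 + 1761 i \sqrt{7}\right) - \left(2280 + 456 i \sqrt{7}\right)\right) \frac{1}{418193} = \left(-11087 - 2217 i \sqrt{7}\right) \frac{1}{418193} = - \frac{11087}{418193} - \frac{2217 i \sqrt{7}}{418193}$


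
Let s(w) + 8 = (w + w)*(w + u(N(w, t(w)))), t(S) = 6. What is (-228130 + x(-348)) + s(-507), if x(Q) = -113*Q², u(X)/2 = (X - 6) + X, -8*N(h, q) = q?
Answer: -13383582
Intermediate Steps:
N(h, q) = -q/8
u(X) = -12 + 4*X (u(X) = 2*((X - 6) + X) = 2*((-6 + X) + X) = 2*(-6 + 2*X) = -12 + 4*X)
s(w) = -8 + 2*w*(-15 + w) (s(w) = -8 + (w + w)*(w + (-12 + 4*(-⅛*6))) = -8 + (2*w)*(w + (-12 + 4*(-¾))) = -8 + (2*w)*(w + (-12 - 3)) = -8 + (2*w)*(w - 15) = -8 + (2*w)*(-15 + w) = -8 + 2*w*(-15 + w))
(-228130 + x(-348)) + s(-507) = (-228130 - 113*(-348)²) + (-8 - 30*(-507) + 2*(-507)²) = (-228130 - 113*121104) + (-8 + 15210 + 2*257049) = (-228130 - 13684752) + (-8 + 15210 + 514098) = -13912882 + 529300 = -13383582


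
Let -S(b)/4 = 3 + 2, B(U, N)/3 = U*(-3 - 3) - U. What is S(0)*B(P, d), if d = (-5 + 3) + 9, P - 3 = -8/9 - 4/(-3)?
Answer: 4340/3 ≈ 1446.7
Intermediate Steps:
P = 31/9 (P = 3 + (-8/9 - 4/(-3)) = 3 + (-8*⅑ - 4*(-⅓)) = 3 + (-8/9 + 4/3) = 3 + 4/9 = 31/9 ≈ 3.4444)
d = 7 (d = -2 + 9 = 7)
B(U, N) = -21*U (B(U, N) = 3*(U*(-3 - 3) - U) = 3*(U*(-6) - U) = 3*(-6*U - U) = 3*(-7*U) = -21*U)
S(b) = -20 (S(b) = -4*(3 + 2) = -4*5 = -20)
S(0)*B(P, d) = -(-420)*31/9 = -20*(-217/3) = 4340/3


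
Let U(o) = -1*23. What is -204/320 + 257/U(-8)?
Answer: -21733/1840 ≈ -11.811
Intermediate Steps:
U(o) = -23
-204/320 + 257/U(-8) = -204/320 + 257/(-23) = -204*1/320 + 257*(-1/23) = -51/80 - 257/23 = -21733/1840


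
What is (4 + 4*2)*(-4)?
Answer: -48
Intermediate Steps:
(4 + 4*2)*(-4) = (4 + 8)*(-4) = 12*(-4) = -48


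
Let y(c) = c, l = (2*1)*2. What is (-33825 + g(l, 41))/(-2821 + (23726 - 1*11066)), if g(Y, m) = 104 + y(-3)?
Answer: -33724/9839 ≈ -3.4276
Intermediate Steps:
l = 4 (l = 2*2 = 4)
g(Y, m) = 101 (g(Y, m) = 104 - 3 = 101)
(-33825 + g(l, 41))/(-2821 + (23726 - 1*11066)) = (-33825 + 101)/(-2821 + (23726 - 1*11066)) = -33724/(-2821 + (23726 - 11066)) = -33724/(-2821 + 12660) = -33724/9839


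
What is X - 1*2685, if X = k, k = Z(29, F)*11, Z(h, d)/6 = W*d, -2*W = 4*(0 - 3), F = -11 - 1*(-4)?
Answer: -5457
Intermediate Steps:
F = -7 (F = -11 + 4 = -7)
W = 6 (W = -2*(0 - 3) = -2*(-3) = -½*(-12) = 6)
Z(h, d) = 36*d (Z(h, d) = 6*(6*d) = 36*d)
k = -2772 (k = (36*(-7))*11 = -252*11 = -2772)
X = -2772
X - 1*2685 = -2772 - 1*2685 = -2772 - 2685 = -5457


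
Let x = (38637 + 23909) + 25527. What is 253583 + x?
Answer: 341656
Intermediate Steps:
x = 88073 (x = 62546 + 25527 = 88073)
253583 + x = 253583 + 88073 = 341656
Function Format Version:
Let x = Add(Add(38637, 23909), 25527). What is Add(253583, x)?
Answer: 341656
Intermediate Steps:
x = 88073 (x = Add(62546, 25527) = 88073)
Add(253583, x) = Add(253583, 88073) = 341656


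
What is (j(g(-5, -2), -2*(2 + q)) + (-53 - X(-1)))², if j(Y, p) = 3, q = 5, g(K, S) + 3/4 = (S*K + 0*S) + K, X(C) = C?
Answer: 2401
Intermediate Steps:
g(K, S) = -¾ + K + K*S (g(K, S) = -¾ + ((S*K + 0*S) + K) = -¾ + ((K*S + 0) + K) = -¾ + (K*S + K) = -¾ + (K + K*S) = -¾ + K + K*S)
(j(g(-5, -2), -2*(2 + q)) + (-53 - X(-1)))² = (3 + (-53 - 1*(-1)))² = (3 + (-53 + 1))² = (3 - 52)² = (-49)² = 2401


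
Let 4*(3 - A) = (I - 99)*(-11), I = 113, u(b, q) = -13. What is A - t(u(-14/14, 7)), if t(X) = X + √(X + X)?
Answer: 109/2 - I*√26 ≈ 54.5 - 5.099*I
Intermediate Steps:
t(X) = X + √2*√X (t(X) = X + √(2*X) = X + √2*√X)
A = 83/2 (A = 3 - (113 - 99)*(-11)/4 = 3 - 7*(-11)/2 = 3 - ¼*(-154) = 3 + 77/2 = 83/2 ≈ 41.500)
A - t(u(-14/14, 7)) = 83/2 - (-13 + √2*√(-13)) = 83/2 - (-13 + √2*(I*√13)) = 83/2 - (-13 + I*√26) = 83/2 + (13 - I*√26) = 109/2 - I*√26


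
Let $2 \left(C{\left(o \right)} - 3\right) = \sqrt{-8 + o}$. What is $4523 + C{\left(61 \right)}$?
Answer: $4526 + \frac{\sqrt{53}}{2} \approx 4529.6$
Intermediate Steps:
$C{\left(o \right)} = 3 + \frac{\sqrt{-8 + o}}{2}$
$4523 + C{\left(61 \right)} = 4523 + \left(3 + \frac{\sqrt{-8 + 61}}{2}\right) = 4523 + \left(3 + \frac{\sqrt{53}}{2}\right) = 4526 + \frac{\sqrt{53}}{2}$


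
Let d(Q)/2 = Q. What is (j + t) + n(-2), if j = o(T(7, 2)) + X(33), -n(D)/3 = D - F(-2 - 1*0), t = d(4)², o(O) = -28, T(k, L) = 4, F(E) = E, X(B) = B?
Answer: 69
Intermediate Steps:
d(Q) = 2*Q
t = 64 (t = (2*4)² = 8² = 64)
n(D) = -6 - 3*D (n(D) = -3*(D - (-2 - 1*0)) = -3*(D - (-2 + 0)) = -3*(D - 1*(-2)) = -3*(D + 2) = -3*(2 + D) = -6 - 3*D)
j = 5 (j = -28 + 33 = 5)
(j + t) + n(-2) = (5 + 64) + (-6 - 3*(-2)) = 69 + (-6 + 6) = 69 + 0 = 69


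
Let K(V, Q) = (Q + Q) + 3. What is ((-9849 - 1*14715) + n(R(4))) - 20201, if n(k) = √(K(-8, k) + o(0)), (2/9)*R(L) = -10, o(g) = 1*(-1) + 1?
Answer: -44765 + I*√87 ≈ -44765.0 + 9.3274*I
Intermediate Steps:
o(g) = 0 (o(g) = -1 + 1 = 0)
K(V, Q) = 3 + 2*Q (K(V, Q) = 2*Q + 3 = 3 + 2*Q)
R(L) = -45 (R(L) = (9/2)*(-10) = -45)
n(k) = √(3 + 2*k) (n(k) = √((3 + 2*k) + 0) = √(3 + 2*k))
((-9849 - 1*14715) + n(R(4))) - 20201 = ((-9849 - 1*14715) + √(3 + 2*(-45))) - 20201 = ((-9849 - 14715) + √(3 - 90)) - 20201 = (-24564 + √(-87)) - 20201 = (-24564 + I*√87) - 20201 = -44765 + I*√87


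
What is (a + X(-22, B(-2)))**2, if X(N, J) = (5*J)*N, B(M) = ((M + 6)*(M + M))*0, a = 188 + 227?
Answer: 172225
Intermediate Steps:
a = 415
B(M) = 0 (B(M) = ((6 + M)*(2*M))*0 = (2*M*(6 + M))*0 = 0)
X(N, J) = 5*J*N
(a + X(-22, B(-2)))**2 = (415 + 5*0*(-22))**2 = (415 + 0)**2 = 415**2 = 172225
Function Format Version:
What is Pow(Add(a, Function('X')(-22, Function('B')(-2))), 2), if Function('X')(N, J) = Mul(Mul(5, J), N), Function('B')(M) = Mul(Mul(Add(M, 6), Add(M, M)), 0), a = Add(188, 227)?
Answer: 172225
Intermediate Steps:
a = 415
Function('B')(M) = 0 (Function('B')(M) = Mul(Mul(Add(6, M), Mul(2, M)), 0) = Mul(Mul(2, M, Add(6, M)), 0) = 0)
Function('X')(N, J) = Mul(5, J, N)
Pow(Add(a, Function('X')(-22, Function('B')(-2))), 2) = Pow(Add(415, Mul(5, 0, -22)), 2) = Pow(Add(415, 0), 2) = Pow(415, 2) = 172225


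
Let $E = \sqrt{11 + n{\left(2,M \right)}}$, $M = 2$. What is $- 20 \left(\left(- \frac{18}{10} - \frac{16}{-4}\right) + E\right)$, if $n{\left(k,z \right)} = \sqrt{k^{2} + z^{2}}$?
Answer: $-44 - 20 \sqrt{11 + 2 \sqrt{2}} \approx -118.37$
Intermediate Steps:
$E = \sqrt{11 + 2 \sqrt{2}}$ ($E = \sqrt{11 + \sqrt{2^{2} + 2^{2}}} = \sqrt{11 + \sqrt{4 + 4}} = \sqrt{11 + \sqrt{8}} = \sqrt{11 + 2 \sqrt{2}} \approx 3.7187$)
$- 20 \left(\left(- \frac{18}{10} - \frac{16}{-4}\right) + E\right) = - 20 \left(\left(- \frac{18}{10} - \frac{16}{-4}\right) + \sqrt{11 + 2 \sqrt{2}}\right) = - 20 \left(\left(\left(-18\right) \frac{1}{10} - -4\right) + \sqrt{11 + 2 \sqrt{2}}\right) = - 20 \left(\left(- \frac{9}{5} + 4\right) + \sqrt{11 + 2 \sqrt{2}}\right) = - 20 \left(\frac{11}{5} + \sqrt{11 + 2 \sqrt{2}}\right) = -44 - 20 \sqrt{11 + 2 \sqrt{2}}$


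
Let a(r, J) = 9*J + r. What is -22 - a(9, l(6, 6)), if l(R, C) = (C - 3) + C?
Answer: -112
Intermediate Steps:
l(R, C) = -3 + 2*C (l(R, C) = (-3 + C) + C = -3 + 2*C)
a(r, J) = r + 9*J
-22 - a(9, l(6, 6)) = -22 - (9 + 9*(-3 + 2*6)) = -22 - (9 + 9*(-3 + 12)) = -22 - (9 + 9*9) = -22 - (9 + 81) = -22 - 1*90 = -22 - 90 = -112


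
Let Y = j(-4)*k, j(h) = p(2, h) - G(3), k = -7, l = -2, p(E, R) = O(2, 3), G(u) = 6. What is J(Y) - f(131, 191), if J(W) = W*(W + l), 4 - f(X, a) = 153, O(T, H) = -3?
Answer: 3992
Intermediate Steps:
p(E, R) = -3
f(X, a) = -149 (f(X, a) = 4 - 1*153 = 4 - 153 = -149)
j(h) = -9 (j(h) = -3 - 1*6 = -3 - 6 = -9)
Y = 63 (Y = -9*(-7) = 63)
J(W) = W*(-2 + W) (J(W) = W*(W - 2) = W*(-2 + W))
J(Y) - f(131, 191) = 63*(-2 + 63) - 1*(-149) = 63*61 + 149 = 3843 + 149 = 3992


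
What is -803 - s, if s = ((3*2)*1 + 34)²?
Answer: -2403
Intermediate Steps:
s = 1600 (s = (6*1 + 34)² = (6 + 34)² = 40² = 1600)
-803 - s = -803 - 1*1600 = -803 - 1600 = -2403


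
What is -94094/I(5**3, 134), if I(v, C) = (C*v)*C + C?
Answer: -6721/160331 ≈ -0.041920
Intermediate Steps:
I(v, C) = C + v*C**2 (I(v, C) = v*C**2 + C = C + v*C**2)
-94094/I(5**3, 134) = -94094*1/(134*(1 + 134*5**3)) = -94094*1/(134*(1 + 134*125)) = -94094*1/(134*(1 + 16750)) = -94094/(134*16751) = -94094/2244634 = -94094*1/2244634 = -6721/160331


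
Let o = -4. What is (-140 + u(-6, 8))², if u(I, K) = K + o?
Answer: 18496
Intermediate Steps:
u(I, K) = -4 + K (u(I, K) = K - 4 = -4 + K)
(-140 + u(-6, 8))² = (-140 + (-4 + 8))² = (-140 + 4)² = (-136)² = 18496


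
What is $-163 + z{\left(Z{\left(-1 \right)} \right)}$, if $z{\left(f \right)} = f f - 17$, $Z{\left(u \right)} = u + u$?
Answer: $-176$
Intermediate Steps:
$Z{\left(u \right)} = 2 u$
$z{\left(f \right)} = -17 + f^{2}$ ($z{\left(f \right)} = f^{2} - 17 = -17 + f^{2}$)
$-163 + z{\left(Z{\left(-1 \right)} \right)} = -163 - \left(17 - \left(2 \left(-1\right)\right)^{2}\right) = -163 - \left(17 - \left(-2\right)^{2}\right) = -163 + \left(-17 + 4\right) = -163 - 13 = -176$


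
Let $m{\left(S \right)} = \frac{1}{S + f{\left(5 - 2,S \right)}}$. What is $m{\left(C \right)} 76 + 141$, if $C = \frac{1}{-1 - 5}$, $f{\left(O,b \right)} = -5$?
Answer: $\frac{3915}{31} \approx 126.29$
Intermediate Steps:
$C = - \frac{1}{6}$ ($C = \frac{1}{-6} = - \frac{1}{6} \approx -0.16667$)
$m{\left(S \right)} = \frac{1}{-5 + S}$ ($m{\left(S \right)} = \frac{1}{S - 5} = \frac{1}{-5 + S}$)
$m{\left(C \right)} 76 + 141 = \frac{1}{-5 - \frac{1}{6}} \cdot 76 + 141 = \frac{1}{- \frac{31}{6}} \cdot 76 + 141 = \left(- \frac{6}{31}\right) 76 + 141 = - \frac{456}{31} + 141 = \frac{3915}{31}$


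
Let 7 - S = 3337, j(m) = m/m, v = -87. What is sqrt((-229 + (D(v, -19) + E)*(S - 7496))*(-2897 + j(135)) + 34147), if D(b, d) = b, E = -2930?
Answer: I*sqrt(94588576301) ≈ 3.0755e+5*I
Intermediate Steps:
j(m) = 1
S = -3330 (S = 7 - 1*3337 = 7 - 3337 = -3330)
sqrt((-229 + (D(v, -19) + E)*(S - 7496))*(-2897 + j(135)) + 34147) = sqrt((-229 + (-87 - 2930)*(-3330 - 7496))*(-2897 + 1) + 34147) = sqrt((-229 - 3017*(-10826))*(-2896) + 34147) = sqrt((-229 + 32662042)*(-2896) + 34147) = sqrt(32661813*(-2896) + 34147) = sqrt(-94588610448 + 34147) = sqrt(-94588576301) = I*sqrt(94588576301)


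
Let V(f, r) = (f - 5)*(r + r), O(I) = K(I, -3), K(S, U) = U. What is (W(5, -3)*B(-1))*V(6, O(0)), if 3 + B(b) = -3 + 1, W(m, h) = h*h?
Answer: 270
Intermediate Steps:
W(m, h) = h**2
O(I) = -3
B(b) = -5 (B(b) = -3 + (-3 + 1) = -3 - 2 = -5)
V(f, r) = 2*r*(-5 + f) (V(f, r) = (-5 + f)*(2*r) = 2*r*(-5 + f))
(W(5, -3)*B(-1))*V(6, O(0)) = ((-3)**2*(-5))*(2*(-3)*(-5 + 6)) = (9*(-5))*(2*(-3)*1) = -45*(-6) = 270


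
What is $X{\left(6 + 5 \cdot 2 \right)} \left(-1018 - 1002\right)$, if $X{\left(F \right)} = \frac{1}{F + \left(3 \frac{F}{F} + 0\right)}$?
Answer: $- \frac{2020}{19} \approx -106.32$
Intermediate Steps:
$X{\left(F \right)} = \frac{1}{3 + F}$ ($X{\left(F \right)} = \frac{1}{F + \left(3 \cdot 1 + 0\right)} = \frac{1}{F + \left(3 + 0\right)} = \frac{1}{F + 3} = \frac{1}{3 + F}$)
$X{\left(6 + 5 \cdot 2 \right)} \left(-1018 - 1002\right) = \frac{-1018 - 1002}{3 + \left(6 + 5 \cdot 2\right)} = \frac{1}{3 + \left(6 + 10\right)} \left(-2020\right) = \frac{1}{3 + 16} \left(-2020\right) = \frac{1}{19} \left(-2020\right) = - \frac{2020}{19}$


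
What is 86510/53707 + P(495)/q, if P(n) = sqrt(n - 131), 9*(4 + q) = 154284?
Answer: 86510/53707 + 3*sqrt(91)/25708 ≈ 1.6119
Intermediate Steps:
q = 51416/3 (q = -4 + (1/9)*154284 = -4 + 51428/3 = 51416/3 ≈ 17139.)
P(n) = sqrt(-131 + n)
86510/53707 + P(495)/q = 86510/53707 + sqrt(-131 + 495)/(51416/3) = 86510*(1/53707) + sqrt(364)*(3/51416) = 86510/53707 + (2*sqrt(91))*(3/51416) = 86510/53707 + 3*sqrt(91)/25708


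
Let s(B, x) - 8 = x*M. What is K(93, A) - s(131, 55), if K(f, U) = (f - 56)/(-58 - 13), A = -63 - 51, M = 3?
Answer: -12320/71 ≈ -173.52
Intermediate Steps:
s(B, x) = 8 + 3*x (s(B, x) = 8 + x*3 = 8 + 3*x)
A = -114
K(f, U) = 56/71 - f/71 (K(f, U) = (-56 + f)/(-71) = (-56 + f)*(-1/71) = 56/71 - f/71)
K(93, A) - s(131, 55) = (56/71 - 1/71*93) - (8 + 3*55) = (56/71 - 93/71) - (8 + 165) = -37/71 - 1*173 = -37/71 - 173 = -12320/71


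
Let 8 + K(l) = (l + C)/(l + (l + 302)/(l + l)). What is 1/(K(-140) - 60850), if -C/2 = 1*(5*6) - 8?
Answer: -19681/1197720538 ≈ -1.6432e-5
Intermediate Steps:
C = -44 (C = -2*(1*(5*6) - 8) = -2*(1*30 - 8) = -2*(30 - 8) = -2*22 = -44)
K(l) = -8 + (-44 + l)/(l + (302 + l)/(2*l)) (K(l) = -8 + (l - 44)/(l + (l + 302)/(l + l)) = -8 + (-44 + l)/(l + (302 + l)/((2*l))) = -8 + (-44 + l)/(l + (302 + l)*(1/(2*l))) = -8 + (-44 + l)/(l + (302 + l)/(2*l)))
1/(K(-140) - 60850) = 1/(2*(-1208 - 48*(-140) - 7*(-140)²)/(302 - 140 + 2*(-140)²) - 60850) = 1/(2*(-1208 + 6720 - 7*19600)/(302 - 140 + 2*19600) - 60850) = 1/(2*(-1208 + 6720 - 137200)/(302 - 140 + 39200) - 60850) = 1/(2*(-131688)/39362 - 60850) = 1/(2*(1/39362)*(-131688) - 60850) = 1/(-131688/19681 - 60850) = 1/(-1197720538/19681) = -19681/1197720538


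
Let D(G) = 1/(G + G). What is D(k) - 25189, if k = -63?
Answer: -3173815/126 ≈ -25189.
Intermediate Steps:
D(G) = 1/(2*G)
D(k) - 25189 = (1/2)/(-63) - 25189 = (1/2)*(-1/63) - 25189 = -1/126 - 25189 = -3173815/126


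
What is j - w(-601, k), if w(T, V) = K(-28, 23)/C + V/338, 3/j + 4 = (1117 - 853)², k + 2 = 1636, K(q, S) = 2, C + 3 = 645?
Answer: -18288830045/3780721308 ≈ -4.8374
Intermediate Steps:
C = 642 (C = -3 + 645 = 642)
k = 1634 (k = -2 + 1636 = 1634)
j = 3/69692 (j = 3/(-4 + (1117 - 853)²) = 3/(-4 + 264²) = 3/(-4 + 69696) = 3/69692 ≈ 4.3047e-5)
w(T, V) = 1/321 + V/338 (w(T, V) = 2/642 + V/338 = 2*(1/642) + V*(1/338) = 1/321 + V/338)
j - w(-601, k) = 3/69692 - (1/321 + (1/338)*1634) = 3/69692 - (1/321 + 817/169) = 3/69692 - 1*262426/54249 = 3/69692 - 262426/54249 = -18288830045/3780721308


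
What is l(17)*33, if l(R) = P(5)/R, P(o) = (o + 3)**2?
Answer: 2112/17 ≈ 124.24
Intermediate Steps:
P(o) = (3 + o)**2
l(R) = 64/R (l(R) = (3 + 5)**2/R = 8**2/R = 64/R)
l(17)*33 = (64/17)*33 = 2112/17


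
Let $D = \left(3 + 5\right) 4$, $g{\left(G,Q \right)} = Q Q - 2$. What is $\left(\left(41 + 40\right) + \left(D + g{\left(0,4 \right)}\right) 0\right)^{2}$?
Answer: $6561$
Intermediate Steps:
$g{\left(G,Q \right)} = -2 + Q^{2}$ ($g{\left(G,Q \right)} = Q^{2} - 2 = -2 + Q^{2}$)
$D = 32$ ($D = 8 \cdot 4 = 32$)
$\left(\left(41 + 40\right) + \left(D + g{\left(0,4 \right)}\right) 0\right)^{2} = \left(\left(41 + 40\right) + \left(32 - \left(2 - 4^{2}\right)\right) 0\right)^{2} = \left(81 + \left(32 + \left(-2 + 16\right)\right) 0\right)^{2} = \left(81 + \left(32 + 14\right) 0\right)^{2} = \left(81 + 46 \cdot 0\right)^{2} = \left(81 + 0\right)^{2} = 81^{2} = 6561$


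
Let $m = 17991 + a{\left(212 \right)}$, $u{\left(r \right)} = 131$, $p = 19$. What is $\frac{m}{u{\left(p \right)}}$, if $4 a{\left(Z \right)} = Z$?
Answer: $\frac{18044}{131} \approx 137.74$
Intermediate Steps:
$a{\left(Z \right)} = \frac{Z}{4}$
$m = 18044$ ($m = 17991 + \frac{1}{4} \cdot 212 = 17991 + 53 = 18044$)
$\frac{m}{u{\left(p \right)}} = \frac{18044}{131}$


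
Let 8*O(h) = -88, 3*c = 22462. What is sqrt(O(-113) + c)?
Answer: sqrt(67287)/3 ≈ 86.466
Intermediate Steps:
c = 22462/3 (c = (1/3)*22462 = 22462/3 ≈ 7487.3)
O(h) = -11 (O(h) = (1/8)*(-88) = -11)
sqrt(O(-113) + c) = sqrt(-11 + 22462/3) = sqrt(22429/3) = sqrt(67287)/3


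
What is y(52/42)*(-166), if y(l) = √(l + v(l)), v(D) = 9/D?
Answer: -83*√2536170/273 ≈ -484.18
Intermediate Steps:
y(l) = √(l + 9/l)
y(52/42)*(-166) = √(52/42 + 9/((52/42)))*(-166) = √(52*(1/42) + 9/((52*(1/42))))*(-166) = √(26/21 + 9/(26/21))*(-166) = √(26/21 + 9*(21/26))*(-166) = √(26/21 + 189/26)*(-166) = √(4645/546)*(-166) = (√2536170/546)*(-166) = -83*√2536170/273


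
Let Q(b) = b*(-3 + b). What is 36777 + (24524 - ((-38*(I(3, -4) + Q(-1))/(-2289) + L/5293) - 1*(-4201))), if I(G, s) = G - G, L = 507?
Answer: 691803191641/12115677 ≈ 57100.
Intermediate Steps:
I(G, s) = 0
36777 + (24524 - ((-38*(I(3, -4) + Q(-1))/(-2289) + L/5293) - 1*(-4201))) = 36777 + (24524 - ((-38*(0 - (-3 - 1))/(-2289) + 507/5293) - 1*(-4201))) = 36777 + (24524 - ((-38*(0 - 1*(-4))*(-1/2289) + 507*(1/5293)) + 4201)) = 36777 + (24524 - ((-38*(0 + 4)*(-1/2289) + 507/5293) + 4201)) = 36777 + (24524 - ((-38*4*(-1/2289) + 507/5293) + 4201)) = 36777 + (24524 - ((-152*(-1/2289) + 507/5293) + 4201)) = 36777 + (24524 - ((152/2289 + 507/5293) + 4201)) = 36777 + (24524 - (1965059/12115677 + 4201)) = 36777 + (24524 - 1*50899924136/12115677) = 36777 + (24524 - 50899924136/12115677) = 36777 + 246224938612/12115677 = 691803191641/12115677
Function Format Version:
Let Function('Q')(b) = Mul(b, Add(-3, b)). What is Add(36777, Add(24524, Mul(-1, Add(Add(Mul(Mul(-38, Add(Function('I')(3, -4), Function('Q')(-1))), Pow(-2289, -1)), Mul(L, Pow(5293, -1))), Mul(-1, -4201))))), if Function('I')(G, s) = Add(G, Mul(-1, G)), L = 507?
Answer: Rational(691803191641, 12115677) ≈ 57100.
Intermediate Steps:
Function('I')(G, s) = 0
Add(36777, Add(24524, Mul(-1, Add(Add(Mul(Mul(-38, Add(Function('I')(3, -4), Function('Q')(-1))), Pow(-2289, -1)), Mul(L, Pow(5293, -1))), Mul(-1, -4201))))) = Add(36777, Add(24524, Mul(-1, Add(Add(Mul(Mul(-38, Add(0, Mul(-1, Add(-3, -1)))), Pow(-2289, -1)), Mul(507, Pow(5293, -1))), Mul(-1, -4201))))) = Add(36777, Add(24524, Mul(-1, Add(Add(Mul(Mul(-38, Add(0, Mul(-1, -4))), Rational(-1, 2289)), Mul(507, Rational(1, 5293))), 4201)))) = Add(36777, Add(24524, Mul(-1, Add(Add(Mul(Mul(-38, Add(0, 4)), Rational(-1, 2289)), Rational(507, 5293)), 4201)))) = Add(36777, Add(24524, Mul(-1, Add(Add(Mul(Mul(-38, 4), Rational(-1, 2289)), Rational(507, 5293)), 4201)))) = Add(36777, Add(24524, Mul(-1, Add(Add(Mul(-152, Rational(-1, 2289)), Rational(507, 5293)), 4201)))) = Add(36777, Add(24524, Mul(-1, Add(Add(Rational(152, 2289), Rational(507, 5293)), 4201)))) = Add(36777, Add(24524, Mul(-1, Add(Rational(1965059, 12115677), 4201)))) = Add(36777, Add(24524, Mul(-1, Rational(50899924136, 12115677)))) = Add(36777, Add(24524, Rational(-50899924136, 12115677))) = Add(36777, Rational(246224938612, 12115677)) = Rational(691803191641, 12115677)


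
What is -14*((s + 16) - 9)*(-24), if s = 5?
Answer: 4032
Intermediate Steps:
-14*((s + 16) - 9)*(-24) = -14*((5 + 16) - 9)*(-24) = -14*(21 - 9)*(-24) = -14*12*(-24) = -168*(-24) = 4032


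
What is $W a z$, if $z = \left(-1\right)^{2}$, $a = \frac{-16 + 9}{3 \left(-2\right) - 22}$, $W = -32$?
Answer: $-8$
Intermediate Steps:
$a = \frac{1}{4}$ ($a = - \frac{7}{-6 - 22} = - \frac{7}{-28} = \left(-7\right) \left(- \frac{1}{28}\right) = \frac{1}{4} \approx 0.25$)
$z = 1$
$W a z = \left(-32\right) \frac{1}{4} \cdot 1 = \left(-8\right) 1 = -8$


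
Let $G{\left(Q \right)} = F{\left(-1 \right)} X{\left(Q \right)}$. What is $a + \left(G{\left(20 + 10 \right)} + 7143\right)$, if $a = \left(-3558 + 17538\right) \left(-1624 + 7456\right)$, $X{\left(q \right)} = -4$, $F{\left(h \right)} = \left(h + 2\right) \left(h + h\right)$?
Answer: $81538511$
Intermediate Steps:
$F{\left(h \right)} = 2 h \left(2 + h\right)$ ($F{\left(h \right)} = \left(2 + h\right) 2 h = 2 h \left(2 + h\right)$)
$G{\left(Q \right)} = 8$ ($G{\left(Q \right)} = 2 \left(-1\right) \left(2 - 1\right) \left(-4\right) = 2 \left(-1\right) 1 \left(-4\right) = \left(-2\right) \left(-4\right) = 8$)
$a = 81531360$ ($a = 13980 \cdot 5832 = 81531360$)
$a + \left(G{\left(20 + 10 \right)} + 7143\right) = 81531360 + \left(8 + 7143\right) = 81531360 + 7151 = 81538511$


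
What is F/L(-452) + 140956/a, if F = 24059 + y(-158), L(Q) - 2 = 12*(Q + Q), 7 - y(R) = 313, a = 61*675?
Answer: 550779001/446584050 ≈ 1.2333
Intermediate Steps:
a = 41175
y(R) = -306 (y(R) = 7 - 1*313 = 7 - 313 = -306)
L(Q) = 2 + 24*Q (L(Q) = 2 + 12*(Q + Q) = 2 + 12*(2*Q) = 2 + 24*Q)
F = 23753 (F = 24059 - 306 = 23753)
F/L(-452) + 140956/a = 23753/(2 + 24*(-452)) + 140956/41175 = 23753/(2 - 10848) + 140956*(1/41175) = 23753/(-10846) + 140956/41175 = 23753*(-1/10846) + 140956/41175 = -23753/10846 + 140956/41175 = 550779001/446584050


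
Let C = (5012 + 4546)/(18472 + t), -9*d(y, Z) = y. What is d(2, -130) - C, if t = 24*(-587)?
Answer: -47395/19728 ≈ -2.4024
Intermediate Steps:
t = -14088
d(y, Z) = -y/9
C = 4779/2192 (C = (5012 + 4546)/(18472 - 14088) = 9558/4384 = 9558*(1/4384) = 4779/2192 ≈ 2.1802)
d(2, -130) - C = -⅑*2 - 1*4779/2192 = -2/9 - 4779/2192 = -47395/19728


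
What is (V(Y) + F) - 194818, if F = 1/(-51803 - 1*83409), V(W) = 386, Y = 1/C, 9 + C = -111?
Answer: -26289539585/135212 ≈ -1.9443e+5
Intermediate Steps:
C = -120 (C = -9 - 111 = -120)
Y = -1/120 (Y = 1/(-120) = -1/120 ≈ -0.0083333)
F = -1/135212 (F = 1/(-51803 - 83409) = 1/(-135212) = -1/135212 ≈ -7.3958e-6)
(V(Y) + F) - 194818 = (386 - 1/135212) - 194818 = 52191831/135212 - 194818 = -26289539585/135212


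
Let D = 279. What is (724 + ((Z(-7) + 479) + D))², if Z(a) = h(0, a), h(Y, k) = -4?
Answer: 2184484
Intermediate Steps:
Z(a) = -4
(724 + ((Z(-7) + 479) + D))² = (724 + ((-4 + 479) + 279))² = (724 + (475 + 279))² = (724 + 754)² = 1478² = 2184484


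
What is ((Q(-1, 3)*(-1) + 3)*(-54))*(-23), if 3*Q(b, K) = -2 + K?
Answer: 3312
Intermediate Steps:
Q(b, K) = -2/3 + K/3 (Q(b, K) = (-2 + K)/3 = -2/3 + K/3)
((Q(-1, 3)*(-1) + 3)*(-54))*(-23) = (((-2/3 + (1/3)*3)*(-1) + 3)*(-54))*(-23) = (((-2/3 + 1)*(-1) + 3)*(-54))*(-23) = (((1/3)*(-1) + 3)*(-54))*(-23) = ((-1/3 + 3)*(-54))*(-23) = ((8/3)*(-54))*(-23) = -144*(-23) = 3312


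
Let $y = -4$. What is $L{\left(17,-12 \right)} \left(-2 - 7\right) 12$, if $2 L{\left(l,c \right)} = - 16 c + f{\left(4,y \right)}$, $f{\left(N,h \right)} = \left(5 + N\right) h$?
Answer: $-8424$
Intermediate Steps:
$f{\left(N,h \right)} = h \left(5 + N\right)$
$L{\left(l,c \right)} = -18 - 8 c$ ($L{\left(l,c \right)} = \frac{- 16 c - 4 \left(5 + 4\right)}{2} = \frac{- 16 c - 36}{2} = \frac{-36 - 16 c}{2} = -18 - 8 c$)
$L{\left(17,-12 \right)} \left(-2 - 7\right) 12 = \left(-18 - -96\right) \left(-2 - 7\right) 12 = \left(-18 + 96\right) \left(\left(-9\right) 12\right) = 78 \left(-108\right) = -8424$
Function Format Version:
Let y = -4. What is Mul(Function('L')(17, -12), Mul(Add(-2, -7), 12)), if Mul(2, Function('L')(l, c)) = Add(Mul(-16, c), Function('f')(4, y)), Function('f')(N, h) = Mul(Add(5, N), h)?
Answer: -8424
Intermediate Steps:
Function('f')(N, h) = Mul(h, Add(5, N))
Function('L')(l, c) = Add(-18, Mul(-8, c)) (Function('L')(l, c) = Mul(Rational(1, 2), Add(Mul(-16, c), Mul(-4, Add(5, 4)))) = Mul(Rational(1, 2), Add(Mul(-16, c), Mul(-4, 9))) = Mul(Rational(1, 2), Add(Mul(-16, c), -36)) = Mul(Rational(1, 2), Add(-36, Mul(-16, c))) = Add(-18, Mul(-8, c)))
Mul(Function('L')(17, -12), Mul(Add(-2, -7), 12)) = Mul(Add(-18, Mul(-8, -12)), Mul(Add(-2, -7), 12)) = Mul(Add(-18, 96), Mul(-9, 12)) = Mul(78, -108) = -8424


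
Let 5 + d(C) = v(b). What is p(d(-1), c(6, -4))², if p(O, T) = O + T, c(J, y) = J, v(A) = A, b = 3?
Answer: 16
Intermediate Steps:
d(C) = -2 (d(C) = -5 + 3 = -2)
p(d(-1), c(6, -4))² = (-2 + 6)² = 4² = 16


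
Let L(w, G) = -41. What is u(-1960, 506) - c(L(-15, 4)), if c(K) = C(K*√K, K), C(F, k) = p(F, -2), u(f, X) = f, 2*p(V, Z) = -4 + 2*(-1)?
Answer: -1957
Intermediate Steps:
p(V, Z) = -3 (p(V, Z) = (-4 + 2*(-1))/2 = (-4 - 2)/2 = (½)*(-6) = -3)
C(F, k) = -3
c(K) = -3
u(-1960, 506) - c(L(-15, 4)) = -1960 - 1*(-3) = -1960 + 3 = -1957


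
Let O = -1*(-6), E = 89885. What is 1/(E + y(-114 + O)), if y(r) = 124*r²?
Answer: 1/1536221 ≈ 6.5095e-7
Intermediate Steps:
O = 6
1/(E + y(-114 + O)) = 1/(89885 + 124*(-114 + 6)²) = 1/(89885 + 124*(-108)²) = 1/(89885 + 124*11664) = 1/(89885 + 1446336) = 1/1536221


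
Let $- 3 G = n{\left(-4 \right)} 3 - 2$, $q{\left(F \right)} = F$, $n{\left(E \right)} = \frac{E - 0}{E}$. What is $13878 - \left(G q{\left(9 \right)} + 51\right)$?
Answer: $13830$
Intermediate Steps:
$n{\left(E \right)} = 1$ ($n{\left(E \right)} = \frac{E + 0}{E} = \frac{E}{E} = 1$)
$G = - \frac{1}{3}$ ($G = - \frac{1 \cdot 3 - 2}{3} = - \frac{3 - 2}{3} = \left(- \frac{1}{3}\right) 1 = - \frac{1}{3} \approx -0.33333$)
$13878 - \left(G q{\left(9 \right)} + 51\right) = 13878 - \left(\left(- \frac{1}{3}\right) 9 + 51\right) = 13878 - \left(-3 + 51\right) = 13878 - 48 = 13830$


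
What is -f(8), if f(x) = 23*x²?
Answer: -1472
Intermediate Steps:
-f(8) = -23*8² = -23*64 = -1*1472 = -1472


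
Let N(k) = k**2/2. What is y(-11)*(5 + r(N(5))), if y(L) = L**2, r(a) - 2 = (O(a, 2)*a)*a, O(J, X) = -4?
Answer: -74778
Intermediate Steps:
N(k) = k**2/2 (N(k) = k**2*(1/2) = k**2/2)
r(a) = 2 - 4*a**2 (r(a) = 2 + (-4*a)*a = 2 - 4*a**2)
y(-11)*(5 + r(N(5))) = (-11)**2*(5 + (2 - 4*((1/2)*5**2)**2)) = 121*(5 + (2 - 4*((1/2)*25)**2)) = 121*(5 + (2 - 4*(25/2)**2)) = 121*(5 + (2 - 4*625/4)) = 121*(5 + (2 - 625)) = 121*(5 - 623) = 121*(-618) = -74778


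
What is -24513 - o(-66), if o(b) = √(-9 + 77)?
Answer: -24513 - 2*√17 ≈ -24521.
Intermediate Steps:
o(b) = 2*√17 (o(b) = √68 = 2*√17)
-24513 - o(-66) = -24513 - 2*√17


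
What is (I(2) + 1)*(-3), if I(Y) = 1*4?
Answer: -15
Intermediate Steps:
I(Y) = 4
(I(2) + 1)*(-3) = (4 + 1)*(-3) = 5*(-3) = -15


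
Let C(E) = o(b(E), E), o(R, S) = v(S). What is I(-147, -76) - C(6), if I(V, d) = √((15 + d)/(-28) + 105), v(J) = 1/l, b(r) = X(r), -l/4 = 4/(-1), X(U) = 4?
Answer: -1/16 + √21007/14 ≈ 10.290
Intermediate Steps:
l = 16 (l = -16/(-1) = -16*(-1) = -4*(-4) = 16)
b(r) = 4
v(J) = 1/16
I(V, d) = √(2925/28 - d/28) (I(V, d) = √((15 + d)*(-1/28) + 105) = √((-15/28 - d/28) + 105) = √(2925/28 - d/28))
o(R, S) = 1/16
C(E) = 1/16
I(-147, -76) - C(6) = √(20475 - 7*(-76))/14 - 1*1/16 = √(20475 + 532)/14 - 1/16 = √21007/14 - 1/16 = -1/16 + √21007/14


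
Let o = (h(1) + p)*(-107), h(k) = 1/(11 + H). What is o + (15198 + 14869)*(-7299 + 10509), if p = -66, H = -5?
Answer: 579132685/6 ≈ 9.6522e+7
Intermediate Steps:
h(k) = ⅙ (h(k) = 1/(11 - 5) = 1/6 = ⅙)
o = 42265/6 (o = (⅙ - 66)*(-107) = -395/6*(-107) = 42265/6 ≈ 7044.2)
o + (15198 + 14869)*(-7299 + 10509) = 42265/6 + (15198 + 14869)*(-7299 + 10509) = 42265/6 + 30067*3210 = 42265/6 + 96515070 = 579132685/6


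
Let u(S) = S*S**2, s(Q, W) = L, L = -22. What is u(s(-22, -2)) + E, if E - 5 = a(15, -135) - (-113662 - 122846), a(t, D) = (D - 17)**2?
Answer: 248969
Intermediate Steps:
a(t, D) = (-17 + D)**2
s(Q, W) = -22
u(S) = S**3
E = 259617 (E = 5 + ((-17 - 135)**2 - (-113662 - 122846)) = 5 + ((-152)**2 - 1*(-236508)) = 5 + (23104 + 236508) = 5 + 259612 = 259617)
u(s(-22, -2)) + E = (-22)**3 + 259617 = -10648 + 259617 = 248969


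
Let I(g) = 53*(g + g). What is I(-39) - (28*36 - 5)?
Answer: -5137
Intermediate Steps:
I(g) = 106*g (I(g) = 53*(2*g) = 106*g)
I(-39) - (28*36 - 5) = 106*(-39) - (28*36 - 5) = -4134 - (1008 - 5) = -4134 - 1*1003 = -4134 - 1003 = -5137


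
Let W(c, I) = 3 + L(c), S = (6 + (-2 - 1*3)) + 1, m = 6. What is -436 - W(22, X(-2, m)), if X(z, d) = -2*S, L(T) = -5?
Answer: -434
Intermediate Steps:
S = 2 (S = (6 + (-2 - 3)) + 1 = (6 - 5) + 1 = 1 + 1 = 2)
X(z, d) = -4 (X(z, d) = -2*2 = -4)
W(c, I) = -2 (W(c, I) = 3 - 5 = -2)
-436 - W(22, X(-2, m)) = -436 - 1*(-2) = -436 + 2 = -434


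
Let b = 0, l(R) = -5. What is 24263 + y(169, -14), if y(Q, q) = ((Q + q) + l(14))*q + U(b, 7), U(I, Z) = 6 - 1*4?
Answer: 22165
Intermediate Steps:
U(I, Z) = 2 (U(I, Z) = 6 - 4 = 2)
y(Q, q) = 2 + q*(-5 + Q + q) (y(Q, q) = ((Q + q) - 5)*q + 2 = (-5 + Q + q)*q + 2 = q*(-5 + Q + q) + 2 = 2 + q*(-5 + Q + q))
24263 + y(169, -14) = 24263 + (2 + (-14)² - 5*(-14) + 169*(-14)) = 24263 + (2 + 196 + 70 - 2366) = 24263 - 2098 = 22165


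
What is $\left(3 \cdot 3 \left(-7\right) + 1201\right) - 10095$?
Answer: $-8957$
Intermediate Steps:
$\left(3 \cdot 3 \left(-7\right) + 1201\right) - 10095 = \left(9 \left(-7\right) + 1201\right) - 10095 = \left(-63 + 1201\right) - 10095 = 1138 - 10095 = -8957$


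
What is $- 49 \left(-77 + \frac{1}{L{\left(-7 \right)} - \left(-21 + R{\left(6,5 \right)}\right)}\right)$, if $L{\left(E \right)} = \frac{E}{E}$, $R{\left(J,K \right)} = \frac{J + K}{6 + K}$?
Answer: $\frac{11312}{3} \approx 3770.7$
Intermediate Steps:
$R{\left(J,K \right)} = \frac{J + K}{6 + K}$
$L{\left(E \right)} = 1$
$- 49 \left(-77 + \frac{1}{L{\left(-7 \right)} - \left(-21 + R{\left(6,5 \right)}\right)}\right) = - 49 \left(-77 + \frac{1}{1 + \left(\left(\left(-13 + 15\right) + 19\right) - \frac{6 + 5}{6 + 5}\right)}\right) = - 49 \left(-77 + \frac{1}{1 + \left(\left(2 + 19\right) - \frac{1}{11} \cdot 11\right)}\right) = - 49 \left(-77 + \frac{1}{1 + \left(21 - \frac{1}{11} \cdot 11\right)}\right) = - 49 \left(-77 + \frac{1}{1 + \left(21 - 1\right)}\right) = - 49 \left(-77 + \frac{1}{1 + 20}\right) = - 49 \left(-77 + \frac{1}{21}\right) = \left(-49\right) \left(- \frac{1616}{21}\right) = \frac{11312}{3}$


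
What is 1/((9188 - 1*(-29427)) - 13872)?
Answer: 1/24743 ≈ 4.0415e-5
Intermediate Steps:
1/((9188 - 1*(-29427)) - 13872) = 1/((9188 + 29427) - 13872) = 1/(38615 - 13872) = 1/24743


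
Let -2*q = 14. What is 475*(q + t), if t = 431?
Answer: 201400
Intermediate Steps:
q = -7 (q = -½*14 = -7)
475*(q + t) = 475*(-7 + 431) = 475*424 = 201400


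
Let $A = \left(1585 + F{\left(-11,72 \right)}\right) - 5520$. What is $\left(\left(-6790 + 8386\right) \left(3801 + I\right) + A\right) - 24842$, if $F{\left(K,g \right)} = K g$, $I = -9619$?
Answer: $-9315097$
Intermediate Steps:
$A = -4727$ ($A = \left(1585 - 792\right) - 5520 = 793 - 5520 = -4727$)
$\left(\left(-6790 + 8386\right) \left(3801 + I\right) + A\right) - 24842 = \left(\left(-6790 + 8386\right) \left(3801 - 9619\right) - 4727\right) - 24842 = \left(1596 \left(-5818\right) - 4727\right) - 24842 = \left(-9285528 - 4727\right) - 24842 = -9290255 - 24842 = -9315097$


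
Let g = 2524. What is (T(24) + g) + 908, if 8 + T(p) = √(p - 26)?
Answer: 3424 + I*√2 ≈ 3424.0 + 1.4142*I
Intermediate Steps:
T(p) = -8 + √(-26 + p) (T(p) = -8 + √(p - 26) = -8 + √(-26 + p))
(T(24) + g) + 908 = ((-8 + √(-26 + 24)) + 2524) + 908 = ((-8 + √(-2)) + 2524) + 908 = ((-8 + I*√2) + 2524) + 908 = (2516 + I*√2) + 908 = 3424 + I*√2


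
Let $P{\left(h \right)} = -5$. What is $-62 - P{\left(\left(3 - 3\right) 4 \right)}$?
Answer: $-57$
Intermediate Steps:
$-62 - P{\left(\left(3 - 3\right) 4 \right)} = -62 - -5 = -62 + 5 = -57$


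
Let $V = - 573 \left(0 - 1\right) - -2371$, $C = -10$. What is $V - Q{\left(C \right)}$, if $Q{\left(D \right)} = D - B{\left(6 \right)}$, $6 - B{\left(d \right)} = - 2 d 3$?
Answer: $2996$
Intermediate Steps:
$B{\left(d \right)} = 6 + 6 d$ ($B{\left(d \right)} = 6 - - 2 d 3 = 6 - - 6 d = 6 + 6 d$)
$Q{\left(D \right)} = -42 + D$ ($Q{\left(D \right)} = D - \left(6 + 6 \cdot 6\right) = D - \left(6 + 36\right) = D - 42 = -42 + D$)
$V = 2944$ ($V = \left(-573\right) \left(-1\right) + 2371 = 573 + 2371 = 2944$)
$V - Q{\left(C \right)} = 2944 - \left(-42 - 10\right) = 2944 - -52 = 2944 + 52 = 2996$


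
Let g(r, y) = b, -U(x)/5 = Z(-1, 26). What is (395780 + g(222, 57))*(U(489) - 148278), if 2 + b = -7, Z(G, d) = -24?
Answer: -58636639818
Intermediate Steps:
U(x) = 120 (U(x) = -5*(-24) = 120)
b = -9 (b = -2 - 7 = -9)
g(r, y) = -9
(395780 + g(222, 57))*(U(489) - 148278) = (395780 - 9)*(120 - 148278) = 395771*(-148158) = -58636639818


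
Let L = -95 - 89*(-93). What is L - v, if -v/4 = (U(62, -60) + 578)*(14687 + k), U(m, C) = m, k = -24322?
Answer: -24657418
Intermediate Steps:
v = 24665600 (v = -4*(62 + 578)*(14687 - 24322) = -2560*(-9635) = -4*(-6166400) = 24665600)
L = 8182 (L = -95 + 8277 = 8182)
L - v = 8182 - 1*24665600 = 8182 - 24665600 = -24657418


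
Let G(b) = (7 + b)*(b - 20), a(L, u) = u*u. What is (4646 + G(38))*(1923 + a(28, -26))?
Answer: 14180144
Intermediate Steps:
a(L, u) = u²
G(b) = (-20 + b)*(7 + b) (G(b) = (7 + b)*(-20 + b) = (-20 + b)*(7 + b))
(4646 + G(38))*(1923 + a(28, -26)) = (4646 + (-140 + 38² - 13*38))*(1923 + (-26)²) = (4646 + (-140 + 1444 - 494))*(1923 + 676) = (4646 + 810)*2599 = 5456*2599 = 14180144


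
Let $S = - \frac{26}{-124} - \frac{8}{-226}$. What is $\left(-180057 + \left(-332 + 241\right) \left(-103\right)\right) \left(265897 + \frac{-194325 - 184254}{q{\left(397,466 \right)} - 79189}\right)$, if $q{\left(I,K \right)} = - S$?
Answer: $- \frac{25179690843510751564}{554799851} \approx -4.5385 \cdot 10^{10}$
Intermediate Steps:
$S = \frac{1717}{7006}$ ($S = \left(-26\right) \left(- \frac{1}{124}\right) - - \frac{4}{113} = \frac{13}{62} + \frac{4}{113} = \frac{1717}{7006} \approx 0.24508$)
$q{\left(I,K \right)} = - \frac{1717}{7006}$ ($q{\left(I,K \right)} = \left(-1\right) \frac{1717}{7006} = - \frac{1717}{7006}$)
$\left(-180057 + \left(-332 + 241\right) \left(-103\right)\right) \left(265897 + \frac{-194325 - 184254}{q{\left(397,466 \right)} - 79189}\right) = \left(-180057 + \left(-332 + 241\right) \left(-103\right)\right) \left(265897 + \frac{-194325 - 184254}{- \frac{1717}{7006} - 79189}\right) = \left(-180057 - -9373\right) \left(265897 - \frac{378579}{- \frac{554799851}{7006}}\right) = \left(-180057 + 9373\right) \left(265897 - - \frac{2652324474}{554799851}\right) = - 170684 \left(265897 + \frac{2652324474}{554799851}\right) = \left(-170684\right) \frac{147522268305821}{554799851} = - \frac{25179690843510751564}{554799851}$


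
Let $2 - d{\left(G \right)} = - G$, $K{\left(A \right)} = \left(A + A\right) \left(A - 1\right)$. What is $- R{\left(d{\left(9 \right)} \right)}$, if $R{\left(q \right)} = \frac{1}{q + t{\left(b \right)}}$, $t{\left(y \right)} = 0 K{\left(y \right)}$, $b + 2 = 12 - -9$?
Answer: $- \frac{1}{11} \approx -0.090909$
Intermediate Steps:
$K{\left(A \right)} = 2 A \left(-1 + A\right)$
$b = 19$ ($b = -2 + \left(12 - -9\right) = -2 + \left(12 + 9\right) = -2 + 21 = 19$)
$d{\left(G \right)} = 2 + G$ ($d{\left(G \right)} = 2 - - G = 2 + G$)
$t{\left(y \right)} = 0$ ($t{\left(y \right)} = 0 \cdot 2 y \left(-1 + y\right) = 0$)
$R{\left(q \right)} = \frac{1}{q}$ ($R{\left(q \right)} = \frac{1}{q + 0} = \frac{1}{q}$)
$- R{\left(d{\left(9 \right)} \right)} = - \frac{1}{2 + 9} = - \frac{1}{11}$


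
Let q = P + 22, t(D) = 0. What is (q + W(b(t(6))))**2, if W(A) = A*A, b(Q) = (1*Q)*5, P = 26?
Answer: 2304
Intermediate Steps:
b(Q) = 5*Q (b(Q) = Q*5 = 5*Q)
q = 48 (q = 26 + 22 = 48)
W(A) = A**2
(q + W(b(t(6))))**2 = (48 + (5*0)**2)**2 = (48 + 0**2)**2 = (48 + 0)**2 = 48**2 = 2304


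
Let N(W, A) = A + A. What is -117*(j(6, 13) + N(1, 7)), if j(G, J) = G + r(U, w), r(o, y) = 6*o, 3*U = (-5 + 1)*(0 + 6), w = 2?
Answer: 3276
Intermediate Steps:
N(W, A) = 2*A
U = -8 (U = ((-5 + 1)*(0 + 6))/3 = (-4*6)/3 = (⅓)*(-24) = -8)
j(G, J) = -48 + G (j(G, J) = G + 6*(-8) = G - 48 = -48 + G)
-117*(j(6, 13) + N(1, 7)) = -117*((-48 + 6) + 2*7) = -117*(-42 + 14) = -117*(-28) = 3276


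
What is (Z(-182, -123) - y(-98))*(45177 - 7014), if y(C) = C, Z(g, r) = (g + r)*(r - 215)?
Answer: 3937963644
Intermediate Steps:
Z(g, r) = (-215 + r)*(g + r) (Z(g, r) = (g + r)*(-215 + r) = (-215 + r)*(g + r))
(Z(-182, -123) - y(-98))*(45177 - 7014) = (((-123)² - 215*(-182) - 215*(-123) - 182*(-123)) - 1*(-98))*(45177 - 7014) = ((15129 + 39130 + 26445 + 22386) + 98)*38163 = (103090 + 98)*38163 = 103188*38163 = 3937963644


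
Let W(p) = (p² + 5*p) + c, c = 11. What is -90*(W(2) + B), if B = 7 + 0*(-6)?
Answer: -2880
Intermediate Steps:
W(p) = 11 + p² + 5*p (W(p) = (p² + 5*p) + 11 = 11 + p² + 5*p)
B = 7 (B = 7 + 0 = 7)
-90*(W(2) + B) = -90*((11 + 2² + 5*2) + 7) = -90*((11 + 4 + 10) + 7) = -90*(25 + 7) = -90*32 = -2880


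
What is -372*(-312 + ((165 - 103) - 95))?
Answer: 128340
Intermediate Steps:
-372*(-312 + ((165 - 103) - 95)) = -372*(-312 + (62 - 95)) = -372*(-312 - 33) = -372*(-345) = 128340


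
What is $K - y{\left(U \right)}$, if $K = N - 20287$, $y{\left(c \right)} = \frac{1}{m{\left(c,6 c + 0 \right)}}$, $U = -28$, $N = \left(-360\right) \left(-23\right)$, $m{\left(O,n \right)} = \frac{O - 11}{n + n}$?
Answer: $- \frac{156203}{13} \approx -12016.0$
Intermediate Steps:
$m{\left(O,n \right)} = \frac{-11 + O}{2 n}$
$N = 8280$
$y{\left(c \right)} = \frac{12 c}{-11 + c}$ ($y{\left(c \right)} = \frac{1}{\frac{1}{2} \frac{1}{6 c + 0} \left(-11 + c\right)} = \frac{1}{\frac{1}{2} \frac{1}{6 c} \left(-11 + c\right)} = \frac{1}{\frac{1}{12} \frac{1}{c} \left(-11 + c\right)} = \frac{12 c}{-11 + c}$)
$K = -12007$ ($K = 8280 - 20287 = -12007$)
$K - y{\left(U \right)} = -12007 - 12 \left(-28\right) \frac{1}{-11 - 28} = -12007 - 12 \left(-28\right) \frac{1}{-39} = -12007 - 12 \left(-28\right) \left(- \frac{1}{39}\right) = -12007 - \frac{112}{13} = - \frac{156203}{13}$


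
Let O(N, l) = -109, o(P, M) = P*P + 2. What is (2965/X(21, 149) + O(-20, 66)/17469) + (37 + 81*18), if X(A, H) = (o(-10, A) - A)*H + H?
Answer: 319137645613/213436242 ≈ 1495.2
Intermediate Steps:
o(P, M) = 2 + P² (o(P, M) = P² + 2 = 2 + P²)
X(A, H) = H + H*(102 - A) (X(A, H) = ((2 + (-10)²) - A)*H + H = ((2 + 100) - A)*H + H = (102 - A)*H + H = H*(102 - A) + H = H + H*(102 - A))
(2965/X(21, 149) + O(-20, 66)/17469) + (37 + 81*18) = (2965/((149*(103 - 1*21))) - 109/17469) + (37 + 81*18) = (2965/((149*(103 - 21))) - 109*1/17469) + (37 + 1458) = (2965/((149*82)) - 109/17469) + 1495 = (2965/12218 - 109/17469) + 1495 = 50463823/213436242 + 1495 = 319137645613/213436242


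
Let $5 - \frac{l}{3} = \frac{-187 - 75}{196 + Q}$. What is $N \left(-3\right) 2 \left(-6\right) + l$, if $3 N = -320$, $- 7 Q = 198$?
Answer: $- \frac{2242524}{587} \approx -3820.3$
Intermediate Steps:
$Q = - \frac{198}{7}$ ($Q = \left(- \frac{1}{7}\right) 198 = - \frac{198}{7} \approx -28.286$)
$N = - \frac{320}{3}$ ($N = \frac{1}{3} \left(-320\right) = - \frac{320}{3} \approx -106.67$)
$l = \frac{11556}{587}$ ($l = 15 - 3 \frac{-187 - 75}{196 - \frac{198}{7}} = 15 - 3 \left(- \frac{262}{\frac{1174}{7}}\right) = 15 - 3 \left(\left(-262\right) \frac{7}{1174}\right) = 15 - - \frac{2751}{587} = 15 + \frac{2751}{587} = \frac{11556}{587} \approx 19.687$)
$N \left(-3\right) 2 \left(-6\right) + l = - \frac{320 \left(-3\right) 2 \left(-6\right)}{3} + \frac{11556}{587} = - \frac{320 \left(\left(-6\right) \left(-6\right)\right)}{3} + \frac{11556}{587} = \left(- \frac{320}{3}\right) 36 + \frac{11556}{587} = -3840 + \frac{11556}{587} = - \frac{2242524}{587}$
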